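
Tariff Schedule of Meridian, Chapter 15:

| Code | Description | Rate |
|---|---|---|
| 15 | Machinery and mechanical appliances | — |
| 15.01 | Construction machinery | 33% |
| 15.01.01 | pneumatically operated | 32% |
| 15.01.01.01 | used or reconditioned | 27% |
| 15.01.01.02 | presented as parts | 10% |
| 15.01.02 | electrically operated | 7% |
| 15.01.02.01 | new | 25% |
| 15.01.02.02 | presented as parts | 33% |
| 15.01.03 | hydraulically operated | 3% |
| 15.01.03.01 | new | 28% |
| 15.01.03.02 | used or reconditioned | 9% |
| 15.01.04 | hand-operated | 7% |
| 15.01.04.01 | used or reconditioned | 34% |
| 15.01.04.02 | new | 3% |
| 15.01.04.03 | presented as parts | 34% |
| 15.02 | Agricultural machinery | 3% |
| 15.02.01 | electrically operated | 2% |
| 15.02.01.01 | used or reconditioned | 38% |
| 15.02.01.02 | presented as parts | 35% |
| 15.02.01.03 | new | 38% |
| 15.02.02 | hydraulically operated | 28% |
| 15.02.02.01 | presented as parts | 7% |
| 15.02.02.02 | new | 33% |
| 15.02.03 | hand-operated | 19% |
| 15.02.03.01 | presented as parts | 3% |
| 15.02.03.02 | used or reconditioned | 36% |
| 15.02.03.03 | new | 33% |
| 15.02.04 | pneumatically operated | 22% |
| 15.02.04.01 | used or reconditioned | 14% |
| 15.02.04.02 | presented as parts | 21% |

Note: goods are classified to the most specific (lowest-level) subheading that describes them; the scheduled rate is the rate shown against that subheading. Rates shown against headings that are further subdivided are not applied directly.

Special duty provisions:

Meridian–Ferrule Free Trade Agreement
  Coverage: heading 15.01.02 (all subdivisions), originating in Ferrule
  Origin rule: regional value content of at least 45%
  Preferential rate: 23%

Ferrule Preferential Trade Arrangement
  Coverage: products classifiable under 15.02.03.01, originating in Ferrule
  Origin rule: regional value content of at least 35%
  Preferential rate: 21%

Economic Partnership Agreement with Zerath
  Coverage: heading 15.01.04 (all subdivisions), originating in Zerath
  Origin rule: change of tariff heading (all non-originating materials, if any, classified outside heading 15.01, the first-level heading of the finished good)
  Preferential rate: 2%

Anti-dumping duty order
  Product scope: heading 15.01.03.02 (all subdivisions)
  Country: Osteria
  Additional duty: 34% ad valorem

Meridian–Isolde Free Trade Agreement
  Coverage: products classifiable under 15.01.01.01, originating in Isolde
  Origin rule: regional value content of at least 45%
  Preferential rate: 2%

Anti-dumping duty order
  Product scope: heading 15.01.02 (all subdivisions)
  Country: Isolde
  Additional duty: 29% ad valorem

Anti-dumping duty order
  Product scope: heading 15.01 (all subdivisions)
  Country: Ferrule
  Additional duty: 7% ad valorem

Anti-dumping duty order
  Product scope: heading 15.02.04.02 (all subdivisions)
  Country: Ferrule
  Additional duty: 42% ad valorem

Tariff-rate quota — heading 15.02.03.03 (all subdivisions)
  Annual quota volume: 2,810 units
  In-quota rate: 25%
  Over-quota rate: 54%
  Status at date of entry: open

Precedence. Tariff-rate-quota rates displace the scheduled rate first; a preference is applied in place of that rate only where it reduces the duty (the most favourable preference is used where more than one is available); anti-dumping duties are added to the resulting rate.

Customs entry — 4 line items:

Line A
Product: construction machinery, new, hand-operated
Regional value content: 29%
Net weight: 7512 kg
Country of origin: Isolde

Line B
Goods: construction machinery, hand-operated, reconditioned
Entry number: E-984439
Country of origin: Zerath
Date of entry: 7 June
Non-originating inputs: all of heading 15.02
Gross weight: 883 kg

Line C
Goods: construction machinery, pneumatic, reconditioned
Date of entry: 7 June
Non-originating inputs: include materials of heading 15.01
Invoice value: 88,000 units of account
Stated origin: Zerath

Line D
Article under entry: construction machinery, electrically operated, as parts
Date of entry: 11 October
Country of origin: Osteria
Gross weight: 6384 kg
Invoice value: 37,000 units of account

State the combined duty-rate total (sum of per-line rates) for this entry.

Line A: construction → 15.01; hand-operated → 15.01.04; new → 15.01.04.02. Scheduled 3%. Isolde agreement on 15.01.01.01: 15.01.04.02 not covered. → 3%.
Line B: construction → 15.01; hand-operated → 15.01.04; reconditioned → 15.01.04.01. Scheduled 34%. Zerath agreement on 15.01.04: CTH met → 2% available; preferential 2%. → 2%.
Line C: construction → 15.01; pneumatic → 15.01.01; reconditioned → 15.01.01.01. Scheduled 27%. Zerath agreement on 15.01.04: 15.01.01.01 not covered. → 27%.
Line D: construction → 15.01; electrically operated → 15.01.02; as parts → 15.01.02.02. Scheduled 33%. No special measure applies. → 33%.
Sum: 3% + 2% + 27% + 33% = 65%.

65%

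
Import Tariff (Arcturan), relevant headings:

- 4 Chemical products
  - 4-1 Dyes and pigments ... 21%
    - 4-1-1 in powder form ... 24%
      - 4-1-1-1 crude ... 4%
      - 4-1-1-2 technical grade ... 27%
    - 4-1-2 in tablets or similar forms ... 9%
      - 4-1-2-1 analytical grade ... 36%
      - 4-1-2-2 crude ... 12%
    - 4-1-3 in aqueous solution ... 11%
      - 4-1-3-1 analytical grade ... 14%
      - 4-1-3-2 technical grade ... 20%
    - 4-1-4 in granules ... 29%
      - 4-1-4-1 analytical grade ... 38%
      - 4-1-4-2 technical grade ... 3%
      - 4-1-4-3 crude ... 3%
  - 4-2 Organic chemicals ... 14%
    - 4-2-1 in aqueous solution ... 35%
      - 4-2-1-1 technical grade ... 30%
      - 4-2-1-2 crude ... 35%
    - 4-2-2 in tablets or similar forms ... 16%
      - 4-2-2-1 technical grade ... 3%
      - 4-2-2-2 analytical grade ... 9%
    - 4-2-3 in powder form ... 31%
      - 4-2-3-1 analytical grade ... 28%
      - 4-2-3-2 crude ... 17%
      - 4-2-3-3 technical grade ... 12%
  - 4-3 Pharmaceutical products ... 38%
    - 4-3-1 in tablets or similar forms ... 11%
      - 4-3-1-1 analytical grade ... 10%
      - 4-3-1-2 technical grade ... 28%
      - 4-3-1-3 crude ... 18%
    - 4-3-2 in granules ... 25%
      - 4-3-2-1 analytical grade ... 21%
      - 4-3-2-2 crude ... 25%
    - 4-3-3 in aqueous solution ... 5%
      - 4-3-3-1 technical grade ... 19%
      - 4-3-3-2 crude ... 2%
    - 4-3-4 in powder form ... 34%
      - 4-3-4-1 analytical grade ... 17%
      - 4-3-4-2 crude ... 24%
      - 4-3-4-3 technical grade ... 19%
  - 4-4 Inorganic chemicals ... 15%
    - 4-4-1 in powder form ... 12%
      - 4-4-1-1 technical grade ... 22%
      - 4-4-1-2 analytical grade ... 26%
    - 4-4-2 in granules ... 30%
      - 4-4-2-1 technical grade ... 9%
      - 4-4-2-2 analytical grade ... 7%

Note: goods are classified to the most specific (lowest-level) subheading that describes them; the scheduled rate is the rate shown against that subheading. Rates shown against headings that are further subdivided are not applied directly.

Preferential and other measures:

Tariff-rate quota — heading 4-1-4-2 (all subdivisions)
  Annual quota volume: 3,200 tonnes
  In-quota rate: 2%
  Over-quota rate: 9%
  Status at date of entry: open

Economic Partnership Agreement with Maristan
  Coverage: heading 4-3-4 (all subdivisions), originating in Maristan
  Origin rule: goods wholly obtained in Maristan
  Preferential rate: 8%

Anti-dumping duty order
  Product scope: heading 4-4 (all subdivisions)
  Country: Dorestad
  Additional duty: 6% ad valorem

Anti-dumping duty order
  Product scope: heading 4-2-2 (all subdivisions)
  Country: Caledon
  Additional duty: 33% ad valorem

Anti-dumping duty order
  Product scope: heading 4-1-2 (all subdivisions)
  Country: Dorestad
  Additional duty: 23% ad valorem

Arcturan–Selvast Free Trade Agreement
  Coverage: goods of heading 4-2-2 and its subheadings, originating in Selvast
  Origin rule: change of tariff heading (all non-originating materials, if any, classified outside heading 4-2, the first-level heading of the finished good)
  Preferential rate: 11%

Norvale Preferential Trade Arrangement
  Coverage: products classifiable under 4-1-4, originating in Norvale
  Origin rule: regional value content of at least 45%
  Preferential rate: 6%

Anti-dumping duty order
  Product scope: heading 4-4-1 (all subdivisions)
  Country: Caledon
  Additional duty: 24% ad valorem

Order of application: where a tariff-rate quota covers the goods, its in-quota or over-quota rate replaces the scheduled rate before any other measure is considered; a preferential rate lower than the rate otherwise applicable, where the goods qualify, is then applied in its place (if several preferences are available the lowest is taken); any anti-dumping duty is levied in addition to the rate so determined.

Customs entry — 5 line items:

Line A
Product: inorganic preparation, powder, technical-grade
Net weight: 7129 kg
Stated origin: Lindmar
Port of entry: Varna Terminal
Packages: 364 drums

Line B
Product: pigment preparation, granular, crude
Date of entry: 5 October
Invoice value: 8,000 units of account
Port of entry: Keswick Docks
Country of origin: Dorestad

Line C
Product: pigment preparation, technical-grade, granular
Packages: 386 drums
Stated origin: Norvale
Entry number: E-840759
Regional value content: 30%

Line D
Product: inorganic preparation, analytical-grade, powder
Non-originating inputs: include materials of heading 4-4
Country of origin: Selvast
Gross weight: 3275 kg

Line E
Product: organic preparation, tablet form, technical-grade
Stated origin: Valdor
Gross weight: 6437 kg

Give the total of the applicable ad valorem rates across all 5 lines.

56%

Line A: inorganic → 4-4; powder → 4-4-1; technical-grade → 4-4-1-1. Scheduled 22%. No special measure applies. → 22%.
Line B: pigment → 4-1; granular → 4-1-4; crude → 4-1-4-3. Scheduled 3%. No special measure applies. → 3%.
Line C: pigment → 4-1; granular → 4-1-4; technical-grade → 4-1-4-2. Scheduled 3%. quota on 4-1-4-2 open → in-quota 2%; Norvale agreement on 4-1-4: RVC < 45%. → 2%.
Line D: inorganic → 4-4; powder → 4-4-1; analytical-grade → 4-4-1-2. Scheduled 26%. Selvast agreement on 4-2-2: 4-4-1-2 not covered. → 26%.
Line E: organic → 4-2; tablet form → 4-2-2; technical-grade → 4-2-2-1. Scheduled 3%. No special measure applies. → 3%.
Sum: 22% + 3% + 2% + 26% + 3% = 56%.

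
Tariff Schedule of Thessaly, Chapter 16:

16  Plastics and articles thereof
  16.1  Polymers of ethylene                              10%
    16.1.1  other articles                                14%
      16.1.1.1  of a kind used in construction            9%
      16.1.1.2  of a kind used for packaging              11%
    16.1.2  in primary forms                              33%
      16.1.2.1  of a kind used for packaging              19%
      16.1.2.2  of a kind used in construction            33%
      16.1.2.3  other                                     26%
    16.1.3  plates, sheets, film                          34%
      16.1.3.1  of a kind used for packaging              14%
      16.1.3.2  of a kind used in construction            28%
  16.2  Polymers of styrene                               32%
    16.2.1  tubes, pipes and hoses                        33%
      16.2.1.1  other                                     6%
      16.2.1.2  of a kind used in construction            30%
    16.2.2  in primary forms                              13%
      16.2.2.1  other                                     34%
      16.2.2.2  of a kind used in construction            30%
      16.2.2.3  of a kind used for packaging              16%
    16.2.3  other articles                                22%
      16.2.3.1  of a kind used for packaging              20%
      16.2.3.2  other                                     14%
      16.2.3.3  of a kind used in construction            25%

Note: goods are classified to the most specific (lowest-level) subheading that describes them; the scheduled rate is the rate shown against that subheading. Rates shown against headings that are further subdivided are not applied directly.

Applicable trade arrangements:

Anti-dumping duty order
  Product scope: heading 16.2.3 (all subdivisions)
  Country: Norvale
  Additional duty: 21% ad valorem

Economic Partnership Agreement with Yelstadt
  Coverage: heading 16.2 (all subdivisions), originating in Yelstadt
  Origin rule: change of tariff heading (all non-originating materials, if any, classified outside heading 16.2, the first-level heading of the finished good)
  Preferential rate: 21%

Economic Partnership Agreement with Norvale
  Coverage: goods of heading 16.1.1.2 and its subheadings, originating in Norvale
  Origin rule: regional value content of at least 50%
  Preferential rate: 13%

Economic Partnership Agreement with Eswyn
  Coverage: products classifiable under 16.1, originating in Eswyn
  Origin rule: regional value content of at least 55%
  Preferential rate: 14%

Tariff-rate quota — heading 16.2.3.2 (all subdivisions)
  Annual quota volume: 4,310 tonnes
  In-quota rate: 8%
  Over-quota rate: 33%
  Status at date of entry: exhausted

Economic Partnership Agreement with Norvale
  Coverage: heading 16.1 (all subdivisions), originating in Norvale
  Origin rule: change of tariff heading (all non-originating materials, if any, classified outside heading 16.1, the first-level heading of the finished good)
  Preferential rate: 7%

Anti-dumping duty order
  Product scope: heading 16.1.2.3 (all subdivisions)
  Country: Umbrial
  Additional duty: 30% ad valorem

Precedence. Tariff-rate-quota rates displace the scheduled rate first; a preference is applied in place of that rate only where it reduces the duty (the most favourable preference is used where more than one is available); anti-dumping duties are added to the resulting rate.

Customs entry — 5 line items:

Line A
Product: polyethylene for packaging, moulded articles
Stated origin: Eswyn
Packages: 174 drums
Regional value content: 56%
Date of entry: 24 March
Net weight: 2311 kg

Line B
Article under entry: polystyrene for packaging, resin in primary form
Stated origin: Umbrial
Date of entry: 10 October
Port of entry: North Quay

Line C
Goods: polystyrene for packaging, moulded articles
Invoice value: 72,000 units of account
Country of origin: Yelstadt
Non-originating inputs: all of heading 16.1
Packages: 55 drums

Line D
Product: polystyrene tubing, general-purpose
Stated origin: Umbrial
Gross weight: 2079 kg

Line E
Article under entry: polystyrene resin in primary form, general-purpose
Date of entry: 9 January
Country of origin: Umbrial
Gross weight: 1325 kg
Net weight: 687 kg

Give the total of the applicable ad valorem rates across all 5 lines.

87%

Line A: polyethylene → 16.1; moulded articles → 16.1.1; for packaging → 16.1.1.2. Scheduled 11%. Eswyn agreement on 16.1: RVC ≥ 55% → 14% available; preference 14% not lower than 11% → no reduction. → 11%.
Line B: polystyrene → 16.2; resin in primary form → 16.2.2; for packaging → 16.2.2.3. Scheduled 16%. No special measure applies. → 16%.
Line C: polystyrene → 16.2; moulded articles → 16.2.3; for packaging → 16.2.3.1. Scheduled 20%. Yelstadt agreement on 16.2: CTH met → 21% available; preference 21% not lower than 20% → no reduction. → 20%.
Line D: polystyrene → 16.2; tubing → 16.2.1; general-purpose → 16.2.1.1. Scheduled 6%. No special measure applies. → 6%.
Line E: polystyrene → 16.2; resin in primary form → 16.2.2; general-purpose → 16.2.2.1. Scheduled 34%. No special measure applies. → 34%.
Sum: 11% + 16% + 20% + 6% + 34% = 87%.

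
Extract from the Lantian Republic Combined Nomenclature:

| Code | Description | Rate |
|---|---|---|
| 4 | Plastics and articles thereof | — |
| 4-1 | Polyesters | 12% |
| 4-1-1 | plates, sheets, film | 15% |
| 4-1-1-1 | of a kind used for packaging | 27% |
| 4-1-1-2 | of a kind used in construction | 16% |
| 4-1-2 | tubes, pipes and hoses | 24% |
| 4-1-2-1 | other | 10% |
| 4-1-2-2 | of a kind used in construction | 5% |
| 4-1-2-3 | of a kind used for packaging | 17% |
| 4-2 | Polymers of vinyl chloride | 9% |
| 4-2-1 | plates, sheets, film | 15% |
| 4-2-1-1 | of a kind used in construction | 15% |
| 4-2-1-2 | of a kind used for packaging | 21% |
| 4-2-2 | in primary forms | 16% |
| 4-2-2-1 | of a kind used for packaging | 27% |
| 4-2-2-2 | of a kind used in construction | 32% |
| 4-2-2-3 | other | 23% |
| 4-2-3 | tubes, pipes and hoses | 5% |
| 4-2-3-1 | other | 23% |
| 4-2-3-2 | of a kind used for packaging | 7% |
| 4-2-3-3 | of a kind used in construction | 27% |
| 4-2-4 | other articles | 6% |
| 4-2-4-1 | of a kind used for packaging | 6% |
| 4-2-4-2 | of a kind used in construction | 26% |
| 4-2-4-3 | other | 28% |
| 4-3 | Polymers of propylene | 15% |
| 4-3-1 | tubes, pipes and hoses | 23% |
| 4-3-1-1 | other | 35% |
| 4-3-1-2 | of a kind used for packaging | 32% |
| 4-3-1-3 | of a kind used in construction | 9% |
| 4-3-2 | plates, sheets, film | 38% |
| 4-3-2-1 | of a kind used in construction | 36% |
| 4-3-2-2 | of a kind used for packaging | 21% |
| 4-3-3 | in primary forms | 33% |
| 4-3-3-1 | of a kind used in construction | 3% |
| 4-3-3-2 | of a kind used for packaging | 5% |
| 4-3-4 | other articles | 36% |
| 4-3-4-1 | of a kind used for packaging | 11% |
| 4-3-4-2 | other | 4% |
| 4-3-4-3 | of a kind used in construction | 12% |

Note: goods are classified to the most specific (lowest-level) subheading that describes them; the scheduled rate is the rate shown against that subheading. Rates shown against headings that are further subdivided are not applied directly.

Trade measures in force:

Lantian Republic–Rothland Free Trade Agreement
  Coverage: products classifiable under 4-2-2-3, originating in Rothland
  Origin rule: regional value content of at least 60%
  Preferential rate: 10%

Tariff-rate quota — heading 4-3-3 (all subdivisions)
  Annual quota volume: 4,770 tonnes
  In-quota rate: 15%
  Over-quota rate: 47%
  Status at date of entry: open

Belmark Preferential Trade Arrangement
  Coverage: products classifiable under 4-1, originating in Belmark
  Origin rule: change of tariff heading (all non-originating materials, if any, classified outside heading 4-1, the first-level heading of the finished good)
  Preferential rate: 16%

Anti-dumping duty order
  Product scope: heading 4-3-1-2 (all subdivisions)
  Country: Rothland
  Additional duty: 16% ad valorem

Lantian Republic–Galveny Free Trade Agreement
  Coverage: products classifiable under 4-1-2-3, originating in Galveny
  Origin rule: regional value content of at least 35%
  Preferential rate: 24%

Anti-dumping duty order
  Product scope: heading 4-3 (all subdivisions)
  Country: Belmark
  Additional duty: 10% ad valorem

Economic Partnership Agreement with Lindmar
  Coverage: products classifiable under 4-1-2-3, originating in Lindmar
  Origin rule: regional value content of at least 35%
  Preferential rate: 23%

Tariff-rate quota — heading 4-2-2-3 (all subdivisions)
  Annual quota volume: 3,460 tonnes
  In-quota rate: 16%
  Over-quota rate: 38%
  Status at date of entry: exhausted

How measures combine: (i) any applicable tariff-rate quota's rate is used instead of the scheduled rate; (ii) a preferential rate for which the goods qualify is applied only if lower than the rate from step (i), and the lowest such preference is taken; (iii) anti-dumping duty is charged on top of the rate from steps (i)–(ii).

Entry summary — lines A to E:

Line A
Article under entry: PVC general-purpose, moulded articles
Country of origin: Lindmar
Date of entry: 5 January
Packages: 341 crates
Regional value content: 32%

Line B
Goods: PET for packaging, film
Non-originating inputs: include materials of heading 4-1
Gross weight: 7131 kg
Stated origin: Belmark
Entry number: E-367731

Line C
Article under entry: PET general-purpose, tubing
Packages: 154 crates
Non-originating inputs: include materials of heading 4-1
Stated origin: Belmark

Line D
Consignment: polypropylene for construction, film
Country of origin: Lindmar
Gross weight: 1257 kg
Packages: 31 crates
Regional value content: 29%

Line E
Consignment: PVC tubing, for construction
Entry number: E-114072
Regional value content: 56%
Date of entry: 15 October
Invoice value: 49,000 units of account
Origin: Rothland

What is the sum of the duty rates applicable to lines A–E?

128%

Line A: PVC → 4-2; moulded articles → 4-2-4; general-purpose → 4-2-4-3. Scheduled 28%. Lindmar agreement on 4-1-2-3: 4-2-4-3 not covered. → 28%.
Line B: PET → 4-1; film → 4-1-1; for packaging → 4-1-1-1. Scheduled 27%. Belmark agreement on 4-1: CTH not met. → 27%.
Line C: PET → 4-1; tubing → 4-1-2; general-purpose → 4-1-2-1. Scheduled 10%. Belmark agreement on 4-1: CTH not met. → 10%.
Line D: polypropylene → 4-3; film → 4-3-2; for construction → 4-3-2-1. Scheduled 36%. Lindmar agreement on 4-1-2-3: 4-3-2-1 not covered. → 36%.
Line E: PVC → 4-2; tubing → 4-2-3; for construction → 4-2-3-3. Scheduled 27%. Rothland agreement on 4-2-2-3: 4-2-3-3 not covered. → 27%.
Sum: 28% + 27% + 10% + 36% + 27% = 128%.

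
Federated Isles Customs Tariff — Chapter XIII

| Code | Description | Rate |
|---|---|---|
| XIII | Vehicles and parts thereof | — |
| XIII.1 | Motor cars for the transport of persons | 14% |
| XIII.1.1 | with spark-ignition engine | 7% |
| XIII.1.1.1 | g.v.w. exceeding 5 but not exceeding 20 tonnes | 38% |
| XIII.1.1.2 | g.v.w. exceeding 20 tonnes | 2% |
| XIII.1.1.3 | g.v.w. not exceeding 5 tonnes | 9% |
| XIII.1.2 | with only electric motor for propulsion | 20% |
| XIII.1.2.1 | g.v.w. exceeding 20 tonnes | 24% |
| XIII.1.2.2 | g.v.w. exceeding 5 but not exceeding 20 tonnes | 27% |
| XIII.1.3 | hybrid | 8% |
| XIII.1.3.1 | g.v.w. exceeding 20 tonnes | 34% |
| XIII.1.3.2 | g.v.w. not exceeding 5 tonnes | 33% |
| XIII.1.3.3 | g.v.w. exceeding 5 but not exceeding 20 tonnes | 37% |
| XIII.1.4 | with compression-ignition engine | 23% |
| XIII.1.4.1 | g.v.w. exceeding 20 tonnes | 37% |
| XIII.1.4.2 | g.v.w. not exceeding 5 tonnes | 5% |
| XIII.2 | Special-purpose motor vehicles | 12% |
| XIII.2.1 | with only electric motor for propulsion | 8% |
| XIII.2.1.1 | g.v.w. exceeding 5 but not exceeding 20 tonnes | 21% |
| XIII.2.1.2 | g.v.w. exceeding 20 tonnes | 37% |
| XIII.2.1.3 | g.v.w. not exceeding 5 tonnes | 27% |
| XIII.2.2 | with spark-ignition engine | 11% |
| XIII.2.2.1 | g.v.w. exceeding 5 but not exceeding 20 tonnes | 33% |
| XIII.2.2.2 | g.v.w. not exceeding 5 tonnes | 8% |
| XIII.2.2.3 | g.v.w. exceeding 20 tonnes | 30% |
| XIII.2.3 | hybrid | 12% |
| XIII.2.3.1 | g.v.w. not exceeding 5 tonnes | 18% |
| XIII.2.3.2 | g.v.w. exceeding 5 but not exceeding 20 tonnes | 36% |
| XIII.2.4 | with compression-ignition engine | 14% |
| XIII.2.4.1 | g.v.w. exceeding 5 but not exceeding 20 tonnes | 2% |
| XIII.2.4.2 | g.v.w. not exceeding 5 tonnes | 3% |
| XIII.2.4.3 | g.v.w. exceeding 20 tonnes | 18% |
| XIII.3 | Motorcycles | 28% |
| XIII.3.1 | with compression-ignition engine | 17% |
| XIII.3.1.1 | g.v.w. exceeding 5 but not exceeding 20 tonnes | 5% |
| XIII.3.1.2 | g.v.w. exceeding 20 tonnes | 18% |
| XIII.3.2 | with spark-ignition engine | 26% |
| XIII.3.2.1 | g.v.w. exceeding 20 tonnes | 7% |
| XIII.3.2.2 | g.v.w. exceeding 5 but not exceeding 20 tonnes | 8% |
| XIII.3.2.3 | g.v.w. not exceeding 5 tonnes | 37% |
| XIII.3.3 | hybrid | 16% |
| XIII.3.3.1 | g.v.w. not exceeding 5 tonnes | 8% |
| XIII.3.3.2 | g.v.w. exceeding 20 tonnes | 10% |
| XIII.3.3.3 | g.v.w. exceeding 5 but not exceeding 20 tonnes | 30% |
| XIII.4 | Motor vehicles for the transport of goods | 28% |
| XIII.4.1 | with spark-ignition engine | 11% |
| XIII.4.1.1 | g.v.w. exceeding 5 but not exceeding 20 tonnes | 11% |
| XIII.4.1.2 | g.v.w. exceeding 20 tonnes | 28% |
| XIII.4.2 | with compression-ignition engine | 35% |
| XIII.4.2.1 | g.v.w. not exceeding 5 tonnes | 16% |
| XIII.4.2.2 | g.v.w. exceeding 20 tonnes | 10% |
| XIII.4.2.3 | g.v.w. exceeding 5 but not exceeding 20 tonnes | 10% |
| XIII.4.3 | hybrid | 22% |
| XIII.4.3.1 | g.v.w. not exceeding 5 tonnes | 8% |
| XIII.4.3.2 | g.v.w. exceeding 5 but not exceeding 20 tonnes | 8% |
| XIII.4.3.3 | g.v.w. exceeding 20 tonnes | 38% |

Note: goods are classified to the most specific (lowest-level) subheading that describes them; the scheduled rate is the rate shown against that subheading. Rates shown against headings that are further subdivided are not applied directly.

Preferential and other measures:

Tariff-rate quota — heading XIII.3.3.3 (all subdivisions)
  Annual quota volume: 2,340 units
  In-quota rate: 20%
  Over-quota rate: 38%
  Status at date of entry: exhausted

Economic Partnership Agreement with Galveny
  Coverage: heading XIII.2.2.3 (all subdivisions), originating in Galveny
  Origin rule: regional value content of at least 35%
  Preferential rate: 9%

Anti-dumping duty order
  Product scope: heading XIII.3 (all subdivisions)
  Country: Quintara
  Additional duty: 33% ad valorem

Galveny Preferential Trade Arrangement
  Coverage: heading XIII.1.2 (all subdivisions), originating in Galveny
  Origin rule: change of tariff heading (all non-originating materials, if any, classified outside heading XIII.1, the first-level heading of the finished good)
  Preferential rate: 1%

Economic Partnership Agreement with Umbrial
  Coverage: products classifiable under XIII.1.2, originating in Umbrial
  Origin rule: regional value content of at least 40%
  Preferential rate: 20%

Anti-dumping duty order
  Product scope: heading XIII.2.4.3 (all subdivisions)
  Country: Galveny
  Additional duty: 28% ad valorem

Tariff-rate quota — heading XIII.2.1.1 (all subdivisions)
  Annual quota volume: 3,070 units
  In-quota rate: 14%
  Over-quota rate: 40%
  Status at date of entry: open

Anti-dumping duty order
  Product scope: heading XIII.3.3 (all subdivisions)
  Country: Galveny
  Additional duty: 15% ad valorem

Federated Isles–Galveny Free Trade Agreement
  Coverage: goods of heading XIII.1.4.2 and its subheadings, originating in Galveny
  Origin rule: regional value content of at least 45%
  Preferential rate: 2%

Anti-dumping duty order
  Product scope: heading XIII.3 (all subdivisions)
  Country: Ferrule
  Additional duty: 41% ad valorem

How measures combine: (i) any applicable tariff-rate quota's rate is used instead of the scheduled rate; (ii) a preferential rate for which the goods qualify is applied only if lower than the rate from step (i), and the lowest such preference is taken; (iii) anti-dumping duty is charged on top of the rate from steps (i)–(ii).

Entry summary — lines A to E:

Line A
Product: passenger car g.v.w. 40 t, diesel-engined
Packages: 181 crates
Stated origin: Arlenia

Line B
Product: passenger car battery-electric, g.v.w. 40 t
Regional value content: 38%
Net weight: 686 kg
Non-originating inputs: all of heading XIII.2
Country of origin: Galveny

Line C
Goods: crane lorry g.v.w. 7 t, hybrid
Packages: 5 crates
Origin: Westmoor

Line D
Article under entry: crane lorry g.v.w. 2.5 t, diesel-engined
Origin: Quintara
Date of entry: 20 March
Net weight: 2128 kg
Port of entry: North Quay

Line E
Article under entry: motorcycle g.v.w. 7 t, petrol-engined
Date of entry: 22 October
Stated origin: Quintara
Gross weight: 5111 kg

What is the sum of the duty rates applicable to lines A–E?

Line A: passenger car → XIII.1; diesel-engined → XIII.1.4; g.v.w. 40 t → XIII.1.4.1. Scheduled 37%. No special measure applies. → 37%.
Line B: passenger car → XIII.1; battery-electric → XIII.1.2; g.v.w. 40 t → XIII.1.2.1. Scheduled 24%. Galveny agreement on XIII.2.2.3: XIII.1.2.1 not covered; Galveny agreement on XIII.1.2: CTH met → 1% available; Galveny agreement on XIII.1.4.2: XIII.1.2.1 not covered; preferential 1%. → 1%.
Line C: crane lorry → XIII.2; hybrid → XIII.2.3; g.v.w. 7 t → XIII.2.3.2. Scheduled 36%. No special measure applies. → 36%.
Line D: crane lorry → XIII.2; diesel-engined → XIII.2.4; g.v.w. 2.5 t → XIII.2.4.2. Scheduled 3%. No special measure applies. → 3%.
Line E: motorcycle → XIII.3; petrol-engined → XIII.3.2; g.v.w. 7 t → XIII.3.2.2. Scheduled 8%. anti-dumping (Quintara, XIII.3): +33%; total 8% + 33% = 41%. → 41%.
Sum: 37% + 1% + 36% + 3% + 41% = 118%.

118%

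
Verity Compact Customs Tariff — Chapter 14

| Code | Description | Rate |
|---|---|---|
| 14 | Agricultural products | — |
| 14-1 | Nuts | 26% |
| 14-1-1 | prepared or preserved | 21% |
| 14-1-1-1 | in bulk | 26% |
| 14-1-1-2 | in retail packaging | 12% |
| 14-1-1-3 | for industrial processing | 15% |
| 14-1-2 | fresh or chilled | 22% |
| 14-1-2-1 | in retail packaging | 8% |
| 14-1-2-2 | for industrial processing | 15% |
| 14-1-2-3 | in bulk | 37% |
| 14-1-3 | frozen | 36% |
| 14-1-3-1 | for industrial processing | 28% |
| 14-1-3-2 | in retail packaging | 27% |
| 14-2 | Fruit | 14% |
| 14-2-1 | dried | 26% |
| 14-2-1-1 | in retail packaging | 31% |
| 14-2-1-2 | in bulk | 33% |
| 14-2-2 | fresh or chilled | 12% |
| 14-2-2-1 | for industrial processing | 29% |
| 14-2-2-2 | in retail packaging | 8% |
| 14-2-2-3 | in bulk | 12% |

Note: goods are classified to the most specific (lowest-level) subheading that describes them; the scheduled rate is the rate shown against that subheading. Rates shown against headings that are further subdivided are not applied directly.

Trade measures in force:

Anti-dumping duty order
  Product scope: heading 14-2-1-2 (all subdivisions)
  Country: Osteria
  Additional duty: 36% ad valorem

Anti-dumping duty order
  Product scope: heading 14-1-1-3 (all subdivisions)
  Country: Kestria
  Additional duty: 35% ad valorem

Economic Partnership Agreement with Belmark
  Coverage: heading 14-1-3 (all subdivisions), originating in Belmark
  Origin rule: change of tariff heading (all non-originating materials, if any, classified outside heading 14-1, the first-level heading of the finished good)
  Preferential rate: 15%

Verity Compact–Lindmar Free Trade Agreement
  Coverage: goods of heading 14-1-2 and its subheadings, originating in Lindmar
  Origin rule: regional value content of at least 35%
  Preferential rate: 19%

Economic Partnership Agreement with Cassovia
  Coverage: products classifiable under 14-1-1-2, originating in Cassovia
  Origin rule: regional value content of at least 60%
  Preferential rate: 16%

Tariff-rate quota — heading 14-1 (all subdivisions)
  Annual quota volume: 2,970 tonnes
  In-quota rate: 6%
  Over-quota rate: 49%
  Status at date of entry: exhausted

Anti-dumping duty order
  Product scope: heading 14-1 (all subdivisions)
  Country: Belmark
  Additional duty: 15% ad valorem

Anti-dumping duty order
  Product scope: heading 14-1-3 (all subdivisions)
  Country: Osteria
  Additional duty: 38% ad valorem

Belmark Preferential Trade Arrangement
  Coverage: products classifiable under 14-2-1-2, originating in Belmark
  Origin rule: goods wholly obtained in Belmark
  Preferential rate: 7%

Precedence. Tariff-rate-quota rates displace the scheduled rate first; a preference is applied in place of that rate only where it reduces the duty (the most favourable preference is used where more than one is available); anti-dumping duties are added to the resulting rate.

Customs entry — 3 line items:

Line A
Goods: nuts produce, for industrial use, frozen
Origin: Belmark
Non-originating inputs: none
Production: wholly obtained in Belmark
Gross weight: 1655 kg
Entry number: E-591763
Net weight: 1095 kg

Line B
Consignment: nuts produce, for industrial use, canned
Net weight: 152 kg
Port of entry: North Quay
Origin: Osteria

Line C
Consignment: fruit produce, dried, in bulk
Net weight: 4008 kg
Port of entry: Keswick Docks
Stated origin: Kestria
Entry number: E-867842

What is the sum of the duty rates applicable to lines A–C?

Line A: nuts → 14-1; frozen → 14-1-3; for industrial use → 14-1-3-1. Scheduled 28%. quota on 14-1 exhausted → over-quota 49%; Belmark agreement on 14-1-3: CTH met → 15% available; Belmark agreement on 14-2-1-2: 14-1-3-1 not covered; preferential 15%; anti-dumping (Belmark, 14-1): +15%; total 15% + 15% = 30%. → 30%.
Line B: nuts → 14-1; canned → 14-1-1; for industrial use → 14-1-1-3. Scheduled 15%. quota on 14-1 exhausted → over-quota 49%. → 49%.
Line C: fruit → 14-2; dried → 14-2-1; in bulk → 14-2-1-2. Scheduled 33%. No special measure applies. → 33%.
Sum: 30% + 49% + 33% = 112%.

112%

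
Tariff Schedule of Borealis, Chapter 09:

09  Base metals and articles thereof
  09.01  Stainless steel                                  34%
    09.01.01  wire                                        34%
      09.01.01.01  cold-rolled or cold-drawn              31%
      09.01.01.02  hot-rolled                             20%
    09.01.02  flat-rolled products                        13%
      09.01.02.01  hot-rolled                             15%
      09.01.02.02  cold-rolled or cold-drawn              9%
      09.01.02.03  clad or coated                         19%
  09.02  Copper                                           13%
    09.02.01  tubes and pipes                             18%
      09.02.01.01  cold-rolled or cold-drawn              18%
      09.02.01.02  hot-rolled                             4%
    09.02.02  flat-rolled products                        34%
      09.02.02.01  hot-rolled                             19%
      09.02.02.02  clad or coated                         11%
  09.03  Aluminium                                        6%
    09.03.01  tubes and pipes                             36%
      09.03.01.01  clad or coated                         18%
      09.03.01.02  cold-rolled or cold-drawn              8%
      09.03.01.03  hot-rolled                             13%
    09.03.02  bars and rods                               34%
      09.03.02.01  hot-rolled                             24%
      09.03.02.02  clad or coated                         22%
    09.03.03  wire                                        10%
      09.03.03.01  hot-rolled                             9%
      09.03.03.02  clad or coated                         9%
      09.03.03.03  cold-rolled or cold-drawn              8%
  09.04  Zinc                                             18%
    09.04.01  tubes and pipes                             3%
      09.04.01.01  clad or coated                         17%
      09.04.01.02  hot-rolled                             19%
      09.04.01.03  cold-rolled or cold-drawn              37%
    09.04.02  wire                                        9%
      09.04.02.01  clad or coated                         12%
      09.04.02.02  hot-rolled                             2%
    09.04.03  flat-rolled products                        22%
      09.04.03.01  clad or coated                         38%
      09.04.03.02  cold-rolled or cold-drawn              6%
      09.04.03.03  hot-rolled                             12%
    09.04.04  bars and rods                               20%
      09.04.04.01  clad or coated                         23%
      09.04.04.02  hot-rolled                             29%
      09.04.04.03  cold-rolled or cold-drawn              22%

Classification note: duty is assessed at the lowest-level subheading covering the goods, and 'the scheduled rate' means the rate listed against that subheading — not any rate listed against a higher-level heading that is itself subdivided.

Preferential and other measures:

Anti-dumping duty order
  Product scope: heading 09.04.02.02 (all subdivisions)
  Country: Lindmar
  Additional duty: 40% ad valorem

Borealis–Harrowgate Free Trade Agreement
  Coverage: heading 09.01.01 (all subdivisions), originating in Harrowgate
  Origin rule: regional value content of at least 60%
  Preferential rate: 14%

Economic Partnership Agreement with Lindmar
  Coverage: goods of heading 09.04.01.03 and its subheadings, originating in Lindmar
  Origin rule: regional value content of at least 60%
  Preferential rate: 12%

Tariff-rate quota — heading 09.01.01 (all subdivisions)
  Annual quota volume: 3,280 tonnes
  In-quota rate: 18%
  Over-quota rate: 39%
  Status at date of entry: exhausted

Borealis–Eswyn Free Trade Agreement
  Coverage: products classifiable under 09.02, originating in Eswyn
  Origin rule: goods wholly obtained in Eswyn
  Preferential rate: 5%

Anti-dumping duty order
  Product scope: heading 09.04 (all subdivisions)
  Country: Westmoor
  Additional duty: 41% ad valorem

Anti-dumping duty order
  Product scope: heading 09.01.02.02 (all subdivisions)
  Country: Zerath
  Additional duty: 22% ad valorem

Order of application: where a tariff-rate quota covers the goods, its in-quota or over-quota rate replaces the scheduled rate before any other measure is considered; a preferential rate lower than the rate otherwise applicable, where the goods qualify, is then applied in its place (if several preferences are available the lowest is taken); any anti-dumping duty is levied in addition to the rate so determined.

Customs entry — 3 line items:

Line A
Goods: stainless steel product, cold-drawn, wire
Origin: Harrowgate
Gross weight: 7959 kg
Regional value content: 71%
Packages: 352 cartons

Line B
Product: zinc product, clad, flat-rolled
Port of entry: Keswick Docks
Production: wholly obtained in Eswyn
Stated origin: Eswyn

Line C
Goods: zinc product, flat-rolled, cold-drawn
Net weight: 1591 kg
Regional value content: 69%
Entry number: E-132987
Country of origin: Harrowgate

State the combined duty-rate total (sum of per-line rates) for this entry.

58%

Line A: stainless steel → 09.01; wire → 09.01.01; cold-drawn → 09.01.01.01. Scheduled 31%. quota on 09.01.01 exhausted → over-quota 39%; Harrowgate agreement on 09.01.01: RVC ≥ 60% → 14% available; preferential 14%. → 14%.
Line B: zinc → 09.04; flat-rolled → 09.04.03; clad → 09.04.03.01. Scheduled 38%. Eswyn agreement on 09.02: 09.04.03.01 not covered. → 38%.
Line C: zinc → 09.04; flat-rolled → 09.04.03; cold-drawn → 09.04.03.02. Scheduled 6%. Harrowgate agreement on 09.01.01: 09.04.03.02 not covered. → 6%.
Sum: 14% + 38% + 6% = 58%.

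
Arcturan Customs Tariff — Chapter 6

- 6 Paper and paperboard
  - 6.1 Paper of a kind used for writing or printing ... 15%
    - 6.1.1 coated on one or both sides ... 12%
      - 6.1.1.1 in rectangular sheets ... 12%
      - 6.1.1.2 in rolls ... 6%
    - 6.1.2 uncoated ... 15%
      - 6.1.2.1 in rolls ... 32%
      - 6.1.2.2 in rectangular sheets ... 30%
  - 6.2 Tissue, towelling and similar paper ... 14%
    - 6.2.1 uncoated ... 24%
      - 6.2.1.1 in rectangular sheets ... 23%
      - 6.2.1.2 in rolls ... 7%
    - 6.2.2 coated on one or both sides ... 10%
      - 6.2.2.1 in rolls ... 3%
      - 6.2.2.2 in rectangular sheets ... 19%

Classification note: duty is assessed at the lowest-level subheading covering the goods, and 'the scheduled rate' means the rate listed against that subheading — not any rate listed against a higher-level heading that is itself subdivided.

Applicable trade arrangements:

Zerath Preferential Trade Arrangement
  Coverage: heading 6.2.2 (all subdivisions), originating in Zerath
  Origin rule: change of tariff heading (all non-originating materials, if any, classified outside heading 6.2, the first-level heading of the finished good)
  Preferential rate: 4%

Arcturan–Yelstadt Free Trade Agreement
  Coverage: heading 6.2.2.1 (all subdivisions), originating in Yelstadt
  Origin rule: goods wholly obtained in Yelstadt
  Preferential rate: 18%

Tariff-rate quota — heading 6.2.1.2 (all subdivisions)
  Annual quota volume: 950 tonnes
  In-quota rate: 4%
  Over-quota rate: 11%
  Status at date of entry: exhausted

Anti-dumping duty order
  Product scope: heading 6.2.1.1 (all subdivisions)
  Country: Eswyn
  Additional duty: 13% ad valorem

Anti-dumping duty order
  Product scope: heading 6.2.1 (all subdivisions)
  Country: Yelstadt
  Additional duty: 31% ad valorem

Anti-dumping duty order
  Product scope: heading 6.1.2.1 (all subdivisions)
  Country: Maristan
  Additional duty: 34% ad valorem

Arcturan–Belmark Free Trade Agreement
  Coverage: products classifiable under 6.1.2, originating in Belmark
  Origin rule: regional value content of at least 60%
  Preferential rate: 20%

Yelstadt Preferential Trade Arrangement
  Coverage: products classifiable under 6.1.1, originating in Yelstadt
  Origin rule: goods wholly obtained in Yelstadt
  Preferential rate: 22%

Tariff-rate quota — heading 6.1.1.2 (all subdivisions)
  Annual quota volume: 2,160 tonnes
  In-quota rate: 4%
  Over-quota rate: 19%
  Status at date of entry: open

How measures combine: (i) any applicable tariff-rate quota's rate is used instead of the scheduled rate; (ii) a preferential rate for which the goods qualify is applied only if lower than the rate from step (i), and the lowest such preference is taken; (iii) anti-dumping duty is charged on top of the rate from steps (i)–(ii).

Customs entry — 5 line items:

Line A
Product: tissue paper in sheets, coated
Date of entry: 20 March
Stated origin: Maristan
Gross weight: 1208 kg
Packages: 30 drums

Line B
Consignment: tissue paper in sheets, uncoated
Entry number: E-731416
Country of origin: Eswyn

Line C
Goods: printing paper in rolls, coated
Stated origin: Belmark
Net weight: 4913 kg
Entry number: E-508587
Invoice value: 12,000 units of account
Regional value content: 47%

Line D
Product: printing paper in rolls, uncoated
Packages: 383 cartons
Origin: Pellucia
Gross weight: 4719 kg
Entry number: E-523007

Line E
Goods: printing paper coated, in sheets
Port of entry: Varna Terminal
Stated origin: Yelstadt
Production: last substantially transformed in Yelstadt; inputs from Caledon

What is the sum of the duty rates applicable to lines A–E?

Line A: tissue paper → 6.2; coated → 6.2.2; in sheets → 6.2.2.2. Scheduled 19%. No special measure applies. → 19%.
Line B: tissue paper → 6.2; uncoated → 6.2.1; in sheets → 6.2.1.1. Scheduled 23%. anti-dumping (Eswyn, 6.2.1.1): +13%; total 23% + 13% = 36%. → 36%.
Line C: printing paper → 6.1; coated → 6.1.1; in rolls → 6.1.1.2. Scheduled 6%. quota on 6.1.1.2 open → in-quota 4%; Belmark agreement on 6.1.2: 6.1.1.2 not covered. → 4%.
Line D: printing paper → 6.1; uncoated → 6.1.2; in rolls → 6.1.2.1. Scheduled 32%. No special measure applies. → 32%.
Line E: printing paper → 6.1; coated → 6.1.1; in sheets → 6.1.1.1. Scheduled 12%. Yelstadt agreement on 6.2.2.1: 6.1.1.1 not covered; Yelstadt agreement on 6.1.1: not wholly obtained. → 12%.
Sum: 19% + 36% + 4% + 32% + 12% = 103%.

103%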